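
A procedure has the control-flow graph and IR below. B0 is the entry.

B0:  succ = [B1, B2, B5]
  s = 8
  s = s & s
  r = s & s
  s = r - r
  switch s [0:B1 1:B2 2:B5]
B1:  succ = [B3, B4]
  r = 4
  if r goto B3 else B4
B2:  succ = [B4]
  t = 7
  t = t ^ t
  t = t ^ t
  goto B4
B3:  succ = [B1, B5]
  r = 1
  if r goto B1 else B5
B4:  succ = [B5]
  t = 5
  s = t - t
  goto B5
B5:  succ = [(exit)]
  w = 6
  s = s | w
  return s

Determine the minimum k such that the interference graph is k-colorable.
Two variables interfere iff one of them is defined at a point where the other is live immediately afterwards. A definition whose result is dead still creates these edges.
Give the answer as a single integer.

Block summaries:
  B0 def {r,s} use ∅
  B1 def {r} use ∅
  B2 def {t} use ∅
  B3 def {r} use ∅
  B4 def {s,t} use ∅
  B5 def {s,w} use {s}

Backward fixpoint:
  live B0: ∅→{s}
  live B1: {s}→{s}
  live B2: ∅→∅
  live B3: {s}→{s}
  live B4: ∅→{s}
  live B5: {s}→∅

Interference:
  r: {s}
  s: {r,w}
  t: ∅
  w: {s}

Registers:
  {r,s} pairwise interfere (2-clique) ⇒ χ ≥ 2
  2-colouring: r0={s,t}  r1={r,w}
  χ = 2

Answer: 2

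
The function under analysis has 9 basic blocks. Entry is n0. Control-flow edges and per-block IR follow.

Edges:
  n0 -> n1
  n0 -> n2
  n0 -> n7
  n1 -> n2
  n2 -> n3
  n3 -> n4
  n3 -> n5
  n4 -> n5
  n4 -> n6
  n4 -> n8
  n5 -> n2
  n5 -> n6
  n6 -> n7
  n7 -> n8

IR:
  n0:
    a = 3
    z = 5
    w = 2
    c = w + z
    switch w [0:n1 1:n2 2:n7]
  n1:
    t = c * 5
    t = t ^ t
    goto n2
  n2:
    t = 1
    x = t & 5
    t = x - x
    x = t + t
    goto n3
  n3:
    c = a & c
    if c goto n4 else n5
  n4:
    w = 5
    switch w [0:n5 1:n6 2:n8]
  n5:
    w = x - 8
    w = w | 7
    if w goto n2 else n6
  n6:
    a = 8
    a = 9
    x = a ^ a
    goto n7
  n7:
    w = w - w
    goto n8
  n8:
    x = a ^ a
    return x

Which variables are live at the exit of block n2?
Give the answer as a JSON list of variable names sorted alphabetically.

Answer: ["a", "c", "x"]

Working:
def/use:
  n0: def={a,c,w,z} ue=∅
  n1: def={t} ue={c}
  n2: def={t,x} ue=∅
  n3: def={c} ue={a,c}
  n4: def={w} ue=∅
  n5: def={w} ue={x}
  n6: def={a,x} ue=∅
  n7: def={w} ue={w}
  n8: def={x} ue={a}

Live sets:
  n0: in=∅ out={a,c,w}
  n1: in={a,c} out={a,c}
  n2: in={a,c} out={a,c,x}
  n3: in={a,c,x} out={a,c,x}
  n4: in={a,c,x} out={a,c,w,x}
  n5: in={a,c,x} out={a,c,w}
  n6: in={w} out={a,w}
  n7: in={a,w} out={a}
  n8: in={a} out=∅

live-out(n2) = ["a", "c", "x"]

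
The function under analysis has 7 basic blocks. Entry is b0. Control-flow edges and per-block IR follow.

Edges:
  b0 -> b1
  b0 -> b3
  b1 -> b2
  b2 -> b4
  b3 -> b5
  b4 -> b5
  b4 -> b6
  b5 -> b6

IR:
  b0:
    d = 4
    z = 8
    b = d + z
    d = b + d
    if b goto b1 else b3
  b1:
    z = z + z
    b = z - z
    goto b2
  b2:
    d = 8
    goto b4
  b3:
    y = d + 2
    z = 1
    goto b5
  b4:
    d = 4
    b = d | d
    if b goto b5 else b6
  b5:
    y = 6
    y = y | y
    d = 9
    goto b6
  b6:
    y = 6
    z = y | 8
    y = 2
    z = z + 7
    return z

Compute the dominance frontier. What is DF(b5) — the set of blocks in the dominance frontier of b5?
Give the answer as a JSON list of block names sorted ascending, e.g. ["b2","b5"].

Answer: ["b6"]

Working:
idom tree: b1←b0 b2←b1 b3←b0 b4←b2 b5←b0 b6←b0
Join-block Dom:
  b5: preds {b3,b4}: {b0,b3} ∩ {b0,b1,b2,b4} = {b0}; idom=b0
  b6: preds {b4,b5}: {b0,b1,b2,b4} ∩ {b0,b5} = {b0}; idom=b0

DF derivation:
  join b5 pred b3: b3 stop@b0
  join b5 pred b4: b4→b2→b1 stop@b0
  join b6 pred b4: b4→b2→b1 stop@b0
  join b6 pred b5: b5 stop@b0
  DF(b0)=∅
  DF(b1)={b5,b6}
  DF(b2)={b5,b6}
  DF(b3)={b5}
  DF(b4)={b5,b6}
  DF(b5)={b6}
  DF(b6)=∅

DF(b5) = ["b6"]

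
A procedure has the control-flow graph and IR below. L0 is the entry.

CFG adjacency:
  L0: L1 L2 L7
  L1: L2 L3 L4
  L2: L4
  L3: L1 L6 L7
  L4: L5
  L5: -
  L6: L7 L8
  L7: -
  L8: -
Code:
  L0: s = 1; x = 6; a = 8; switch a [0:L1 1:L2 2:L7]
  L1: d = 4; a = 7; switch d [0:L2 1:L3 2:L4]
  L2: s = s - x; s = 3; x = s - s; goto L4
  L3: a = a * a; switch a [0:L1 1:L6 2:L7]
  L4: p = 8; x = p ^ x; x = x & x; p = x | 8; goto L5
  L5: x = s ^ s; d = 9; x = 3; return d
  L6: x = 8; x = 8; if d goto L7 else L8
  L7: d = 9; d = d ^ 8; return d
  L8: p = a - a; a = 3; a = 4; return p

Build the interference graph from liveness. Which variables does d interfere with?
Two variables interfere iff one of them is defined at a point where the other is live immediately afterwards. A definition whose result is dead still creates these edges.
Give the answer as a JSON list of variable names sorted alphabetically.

def/use:
  L0: def={a,s,x} ue=∅
  L1: def={a,d} ue=∅
  L2: def={s,x} ue={s,x}
  L3: def={a} ue={a}
  L4: def={p,x} ue={x}
  L5: def={d,x} ue={s}
  L6: def={x} ue={d}
  L7: def={d} ue=∅
  L8: def={a,p} ue={a}

Live sets:
  L0 li=∅ lo={s,x}
  L1 li={s,x} lo={a,d,s,x}
  L2 li={s,x} lo={s,x}
  L3 li={a,d,s,x} lo={a,d,s,x}
  L4 li={s,x} lo={s}
  L5 li={s} lo=∅
  L6 li={a,d} lo={a}
  L7 li=∅ lo=∅
  L8 li={a} lo=∅

Conflict graph:
  a — {d,p,s,x}
  d — {a,s,x}
  p — {a,s,x}
  s — {a,d,p,x}
  x — {a,d,p,s}

N(d) = ["a", "s", "x"]

Answer: ["a", "s", "x"]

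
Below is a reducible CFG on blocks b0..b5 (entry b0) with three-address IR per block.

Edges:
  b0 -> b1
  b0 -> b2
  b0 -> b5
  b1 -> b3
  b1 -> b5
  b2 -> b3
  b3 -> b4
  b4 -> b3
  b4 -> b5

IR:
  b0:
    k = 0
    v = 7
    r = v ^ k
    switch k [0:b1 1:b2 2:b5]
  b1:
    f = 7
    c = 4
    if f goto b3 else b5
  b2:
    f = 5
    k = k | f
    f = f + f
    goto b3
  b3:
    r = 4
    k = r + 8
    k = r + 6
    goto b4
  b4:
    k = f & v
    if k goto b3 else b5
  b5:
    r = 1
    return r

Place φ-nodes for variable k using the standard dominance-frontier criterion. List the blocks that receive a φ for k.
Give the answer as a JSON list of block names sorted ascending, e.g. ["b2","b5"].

Answer: ["b3", "b5"]

Working:
idom tree: b1←b0 b2←b0 b3←b0 b4←b3 b5←b0
Join-block Dom:
  b3: preds {b1,b2,b4}: {b0,b1} ∩ {b0,b2} ∩ {b0,b3,b4} = {b0}; idom=b0
  b5: preds {b0,b1,b4}: {b0} ∩ {b0,b1} ∩ {b0,b3,b4} = {b0}; idom=b0

DF walk-up:
  b3←b1: walk b1 to b0
  b3←b2: walk b2 to b0
  b3←b4: walk b4→b3 to b0
  b5←b0: walk · to b0
  b5←b1: walk b1 to b0
  b5←b4: walk b4→b3 to b0
  DF(b0)=∅
  DF(b1)={b3,b5}
  DF(b2)={b3}
  DF(b3)={b3,b5}
  DF(b4)={b3,b5}
  DF(b5)=∅

φ for k: defs {b0,b2,b3,b4}
  DF⁺ = {b3,b5}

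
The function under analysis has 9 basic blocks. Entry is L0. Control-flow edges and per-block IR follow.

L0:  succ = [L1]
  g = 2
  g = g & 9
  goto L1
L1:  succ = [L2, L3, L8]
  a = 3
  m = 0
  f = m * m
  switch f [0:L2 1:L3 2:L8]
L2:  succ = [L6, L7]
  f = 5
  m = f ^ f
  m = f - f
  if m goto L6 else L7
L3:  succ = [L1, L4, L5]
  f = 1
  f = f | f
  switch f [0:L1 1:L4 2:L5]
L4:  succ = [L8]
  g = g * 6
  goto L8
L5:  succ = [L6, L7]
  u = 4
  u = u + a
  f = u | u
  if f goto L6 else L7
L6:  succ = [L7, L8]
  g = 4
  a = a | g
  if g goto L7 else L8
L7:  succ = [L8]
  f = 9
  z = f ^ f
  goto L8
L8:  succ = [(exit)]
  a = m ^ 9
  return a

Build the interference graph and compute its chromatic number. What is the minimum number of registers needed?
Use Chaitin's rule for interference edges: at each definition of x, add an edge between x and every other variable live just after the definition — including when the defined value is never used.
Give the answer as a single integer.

Answer: 4

Analysis:
def/use:
  L0: {g} / ∅
  L1: {a,f,m} / ∅
  L2: {f,m} / ∅
  L3: {f} / ∅
  L4: {g} / {g}
  L5: {f,u} / {a}
  L6: {a,g} / {a}
  L7: {f,z} / ∅
  L8: {a} / {m}

Live sets:
  L0 li=∅ lo={g}
  L1 li={g} lo={a,g,m}
  L2 li={a} lo={a,m}
  L3 li={a,g,m} lo={a,g,m}
  L4 li={g,m} lo={m}
  L5 li={a,m} lo={a,m}
  L6 li={a,m} lo={m}
  L7 li={m} lo={m}
  L8 li={m} lo=∅

Conflict graph:
  a — {f,g,m,u}
  f — {a,g,m}
  g — {a,f,m}
  m — {a,f,g,u,z}
  u — {a,m}
  z — {m}

Registers:
  clique {a,f,g,m} ⇒ need ≥ 4
  4-colouring: R0={m}  R1={a,z}  R2={f,u}  R3={g}
  χ = 4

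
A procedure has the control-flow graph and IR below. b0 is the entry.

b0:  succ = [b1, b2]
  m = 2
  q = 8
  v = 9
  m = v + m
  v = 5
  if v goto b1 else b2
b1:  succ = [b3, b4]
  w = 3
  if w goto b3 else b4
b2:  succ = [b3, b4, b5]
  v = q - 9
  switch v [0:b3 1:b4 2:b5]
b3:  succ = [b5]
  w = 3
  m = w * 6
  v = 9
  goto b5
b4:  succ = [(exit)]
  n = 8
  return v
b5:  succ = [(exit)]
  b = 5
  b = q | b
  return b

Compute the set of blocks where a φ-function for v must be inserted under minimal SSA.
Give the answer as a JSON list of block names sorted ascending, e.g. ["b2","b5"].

idom tree: b1←b0 b2←b0 b3←b0 b4←b0 b5←b0
Dom at joins:
  b3: preds {b1,b2}: {b0,b1} ∩ {b0,b2} = {b0}; idom=b0
  b4: preds {b1,b2}: {b0,b1} ∩ {b0,b2} = {b0}; idom=b0
  b5: preds {b2,b3}: {b0,b2} ∩ {b0,b3} = {b0}; idom=b0

DF walk-up:
  join b3 pred b1: b1 stop@b0
  join b3 pred b2: b2 stop@b0
  join b4 pred b1: b1 stop@b0
  join b4 pred b2: b2 stop@b0
  join b5 pred b2: b2 stop@b0
  join b5 pred b3: b3 stop@b0
  b0: DF=∅
  b1: DF={b3,b4}
  b2: DF={b3,b4,b5}
  b3: DF={b5}
  b4: DF=∅
  b5: DF=∅

φ for v: defs {b0,b2,b3}
  DF⁺ = {b3,b4,b5}

Answer: ["b3", "b4", "b5"]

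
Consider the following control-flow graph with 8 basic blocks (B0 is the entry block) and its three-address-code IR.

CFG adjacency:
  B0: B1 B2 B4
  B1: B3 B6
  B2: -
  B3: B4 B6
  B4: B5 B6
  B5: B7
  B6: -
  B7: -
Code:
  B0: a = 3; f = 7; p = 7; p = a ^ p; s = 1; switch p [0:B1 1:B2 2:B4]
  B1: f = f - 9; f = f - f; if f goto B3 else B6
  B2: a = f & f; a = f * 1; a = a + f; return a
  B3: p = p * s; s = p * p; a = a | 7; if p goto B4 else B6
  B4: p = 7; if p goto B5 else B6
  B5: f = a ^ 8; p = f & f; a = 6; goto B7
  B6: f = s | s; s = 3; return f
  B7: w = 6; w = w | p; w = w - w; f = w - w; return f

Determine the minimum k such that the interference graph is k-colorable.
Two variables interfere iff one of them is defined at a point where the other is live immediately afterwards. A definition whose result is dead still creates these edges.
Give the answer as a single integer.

Block summaries:
  B0: {a,f,p,s} / ∅
  B1: {f} / {f}
  B2: {a} / {f}
  B3: {a,p,s} / {a,p,s}
  B4: {p} / ∅
  B5: {a,f,p} / {a}
  B6: {f,s} / {s}
  B7: {f,w} / {p}

Liveness:
  B0: in=∅ out={a,f,p,s}
  B1: in={a,f,p,s} out={a,p,s}
  B2: in={f} out=∅
  B3: in={a,p,s} out={a,s}
  B4: in={a,s} out={a,s}
  B5: in={a} out={p}
  B6: in={s} out=∅
  B7: in={p} out=∅

Interfere edges:
  a↔{f,p,s}
  f↔{a,p,s}
  p↔{a,f,s,w}
  s↔{a,f,p}
  w↔{p}

Registers:
  lower bound: {a,f,p,s} mutually conflict ⇒ χ ≥ 4
  assign a→r1 f→r2 p→r0 s→r3 w→r1 — no edge inside a register ⇒ χ ≤ 4
  χ = 4

Answer: 4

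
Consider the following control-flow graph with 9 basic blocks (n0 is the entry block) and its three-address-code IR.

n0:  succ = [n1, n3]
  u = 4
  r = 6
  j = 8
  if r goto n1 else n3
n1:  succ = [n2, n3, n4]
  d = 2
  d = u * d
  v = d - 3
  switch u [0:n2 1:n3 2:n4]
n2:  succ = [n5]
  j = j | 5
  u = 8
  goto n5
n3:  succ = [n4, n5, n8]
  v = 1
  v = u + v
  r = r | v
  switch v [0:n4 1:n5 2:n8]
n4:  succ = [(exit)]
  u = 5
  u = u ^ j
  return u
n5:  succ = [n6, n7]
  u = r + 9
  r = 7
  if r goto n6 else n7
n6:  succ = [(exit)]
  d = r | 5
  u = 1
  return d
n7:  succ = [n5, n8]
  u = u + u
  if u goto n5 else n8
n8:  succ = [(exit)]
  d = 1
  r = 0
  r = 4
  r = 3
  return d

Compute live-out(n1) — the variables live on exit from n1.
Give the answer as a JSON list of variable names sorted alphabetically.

Answer: ["j", "r", "u"]

Derivation:
Block summaries:
  n0: {j,r,u} / ∅
  n1: {d,v} / {u}
  n2: {j,u} / {j}
  n3: {r,v} / {r,u}
  n4: {u} / {j}
  n5: {r,u} / {r}
  n6: {d,u} / {r}
  n7: {u} / {u}
  n8: {d,r} / ∅

Liveness:
  n0: in=∅ out={j,r,u}
  n1: in={j,r,u} out={j,r,u}
  n2: in={j,r} out={r}
  n3: in={j,r,u} out={j,r}
  n4: in={j} out=∅
  n5: in={r} out={r,u}
  n6: in={r} out=∅
  n7: in={r,u} out={r}
  n8: in=∅ out=∅

live-out(n1) = ["j", "r", "u"]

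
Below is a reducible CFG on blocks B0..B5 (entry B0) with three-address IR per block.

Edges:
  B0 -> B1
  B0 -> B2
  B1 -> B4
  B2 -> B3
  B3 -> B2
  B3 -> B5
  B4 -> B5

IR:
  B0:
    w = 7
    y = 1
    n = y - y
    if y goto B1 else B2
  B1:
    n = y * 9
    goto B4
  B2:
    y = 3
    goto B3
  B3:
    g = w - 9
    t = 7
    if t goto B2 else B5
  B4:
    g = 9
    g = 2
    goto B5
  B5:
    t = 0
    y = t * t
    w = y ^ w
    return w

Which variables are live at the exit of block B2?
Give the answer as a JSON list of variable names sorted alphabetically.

Block summaries:
  B0: def={n,w,y} ue=∅
  B1: def={n} ue={y}
  B2: def={y} ue=∅
  B3: def={g,t} ue={w}
  B4: def={g} ue=∅
  B5: def={t,w,y} ue={w}

Live sets:
  B0 li=∅ lo={w,y}
  B1 li={w,y} lo={w}
  B2 li={w} lo={w}
  B3 li={w} lo={w}
  B4 li={w} lo={w}
  B5 li={w} lo=∅

live-out(B2) = ["w"]

Answer: ["w"]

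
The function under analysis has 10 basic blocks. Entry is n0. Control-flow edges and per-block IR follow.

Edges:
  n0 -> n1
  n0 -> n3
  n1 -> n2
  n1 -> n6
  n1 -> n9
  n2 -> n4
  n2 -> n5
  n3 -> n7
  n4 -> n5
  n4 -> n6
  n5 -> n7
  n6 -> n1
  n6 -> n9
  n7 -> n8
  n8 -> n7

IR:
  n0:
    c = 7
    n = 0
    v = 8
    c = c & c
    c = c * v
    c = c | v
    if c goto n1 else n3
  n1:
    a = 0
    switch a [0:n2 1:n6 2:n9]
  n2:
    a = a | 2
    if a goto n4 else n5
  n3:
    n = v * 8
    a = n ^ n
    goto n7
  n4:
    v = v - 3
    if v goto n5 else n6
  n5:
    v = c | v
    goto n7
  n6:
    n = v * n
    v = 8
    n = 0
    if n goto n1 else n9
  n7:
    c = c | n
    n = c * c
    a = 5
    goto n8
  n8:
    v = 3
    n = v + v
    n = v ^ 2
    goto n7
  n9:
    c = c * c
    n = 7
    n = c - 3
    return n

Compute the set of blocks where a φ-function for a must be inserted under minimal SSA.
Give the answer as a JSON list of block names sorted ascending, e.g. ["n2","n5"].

idom tree: n1←n0 n2←n1 n3←n0 n4←n2 n5←n2 n6←n1 n7←n0 n8←n7 n9←n1
Join-block Dom:
  n1: preds {n0,n6}: {n0} ∩ {n0,n1,n6} = {n0}; idom=n0
  n5: preds {n2,n4}: {n0,n1,n2} ∩ {n0,n1,n2,n4} = {n0,n1,n2}; idom=n2
  n6: preds {n1,n4}: {n0,n1} ∩ {n0,n1,n2,n4} = {n0,n1}; idom=n1
  n7: preds {n3,n5,n8}: {n0,n3} ∩ {n0,n1,n2,n5} ∩ {n0,n7,n8} = {n0}; idom=n0
  n9: preds {n1,n6}: {n0,n1} ∩ {n0,n1,n6} = {n0,n1}; idom=n1

Frontier:
  join n1 pred n0: · stop@n0
  join n1 pred n6: n6→n1 stop@n0
  join n5 pred n2: · stop@n2
  join n5 pred n4: n4 stop@n2
  join n6 pred n1: · stop@n1
  join n6 pred n4: n4→n2 stop@n1
  join n7 pred n3: n3 stop@n0
  join n7 pred n5: n5→n2→n1 stop@n0
  join n7 pred n8: n8→n7 stop@n0
  join n9 pred n1: · stop@n1
  join n9 pred n6: n6 stop@n1
  DF(n0)=∅
  DF(n1)={n1,n7}
  DF(n2)={n6,n7}
  DF(n3)={n7}
  DF(n4)={n5,n6}
  DF(n5)={n7}
  DF(n6)={n1,n9}
  DF(n7)={n7}
  DF(n8)={n7}
  DF(n9)=∅

φ for a: defs {n1,n2,n3,n7}
  DF⁺ = {n1,n6,n7,n9}

Answer: ["n1", "n6", "n7", "n9"]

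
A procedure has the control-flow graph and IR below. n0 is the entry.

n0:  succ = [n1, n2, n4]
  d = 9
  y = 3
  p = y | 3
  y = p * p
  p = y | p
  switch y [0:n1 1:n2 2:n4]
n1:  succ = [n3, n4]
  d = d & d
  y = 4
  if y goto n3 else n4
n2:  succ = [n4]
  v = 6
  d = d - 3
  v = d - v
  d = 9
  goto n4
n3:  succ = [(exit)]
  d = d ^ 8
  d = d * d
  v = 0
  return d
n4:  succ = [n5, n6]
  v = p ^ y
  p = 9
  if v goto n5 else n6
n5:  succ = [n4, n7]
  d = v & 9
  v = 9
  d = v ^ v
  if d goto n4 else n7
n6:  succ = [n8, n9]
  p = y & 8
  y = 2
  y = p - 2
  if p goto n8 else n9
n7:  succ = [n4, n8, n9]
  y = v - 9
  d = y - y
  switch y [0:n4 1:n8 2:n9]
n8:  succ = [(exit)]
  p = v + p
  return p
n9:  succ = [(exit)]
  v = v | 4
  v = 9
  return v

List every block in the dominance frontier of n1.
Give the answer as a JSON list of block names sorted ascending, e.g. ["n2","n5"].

idom tree: n1←n0 n2←n0 n3←n1 n4←n0 n5←n4 n6←n4 n7←n5 n8←n4 n9←n4
Join-block Dom:
  n4: preds {n0,n1,n2,n5,n7}: {n0} ∩ {n0,n1} ∩ {n0,n2} ∩ {n0,n4,n5} ∩ {n0,n4,n5,n7} = {n0}; idom=n0
  n8: preds {n6,n7}: {n0,n4,n6} ∩ {n0,n4,n5,n7} = {n0,n4}; idom=n4
  n9: preds {n6,n7}: {n0,n4,n6} ∩ {n0,n4,n5,n7} = {n0,n4}; idom=n4

DF derivation:
  n4←n0: walk · to n0
  n4←n1: walk n1 to n0
  n4←n2: walk n2 to n0
  n4←n5: walk n5→n4 to n0
  n4←n7: walk n7→n5→n4 to n0
  n8←n6: walk n6 to n4
  n8←n7: walk n7→n5 to n4
  n9←n6: walk n6 to n4
  n9←n7: walk n7→n5 to n4
  DF(n0)=∅
  DF(n1)={n4}
  DF(n2)={n4}
  DF(n3)=∅
  DF(n4)={n4}
  DF(n5)={n4,n8,n9}
  DF(n6)={n8,n9}
  DF(n7)={n4,n8,n9}
  DF(n8)=∅
  DF(n9)=∅

DF(n1) = ["n4"]

Answer: ["n4"]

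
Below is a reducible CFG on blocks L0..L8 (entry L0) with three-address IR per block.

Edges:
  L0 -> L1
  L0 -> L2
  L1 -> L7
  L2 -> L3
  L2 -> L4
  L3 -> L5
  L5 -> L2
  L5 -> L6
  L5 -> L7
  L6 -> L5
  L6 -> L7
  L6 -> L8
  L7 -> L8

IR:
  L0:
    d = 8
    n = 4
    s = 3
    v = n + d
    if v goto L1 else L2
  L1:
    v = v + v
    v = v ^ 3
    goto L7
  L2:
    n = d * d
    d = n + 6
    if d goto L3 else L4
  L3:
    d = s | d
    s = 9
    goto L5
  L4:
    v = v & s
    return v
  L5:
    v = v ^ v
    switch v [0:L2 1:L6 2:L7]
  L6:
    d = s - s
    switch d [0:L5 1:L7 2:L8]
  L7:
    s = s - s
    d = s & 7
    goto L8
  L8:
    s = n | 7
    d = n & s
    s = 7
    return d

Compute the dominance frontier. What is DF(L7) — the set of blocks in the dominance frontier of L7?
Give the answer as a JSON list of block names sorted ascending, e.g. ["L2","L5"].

idom tree: L1←L0 L2←L0 L3←L2 L4←L2 L5←L3 L6←L5 L7←L0 L8←L0
Dom∩ at merges:
  L2: preds {L0,L5}: {L0} ∩ {L0,L2,L3,L5} = {L0}; idom=L0
  L5: preds {L3,L6}: {L0,L2,L3} ∩ {L0,L2,L3,L5,L6} = {L0,L2,L3}; idom=L3
  L7: preds {L1,L5,L6}: {L0,L1} ∩ {L0,L2,L3,L5} ∩ {L0,L2,L3,L5,L6} = {L0}; idom=L0
  L8: preds {L6,L7}: {L0,L2,L3,L5,L6} ∩ {L0,L7} = {L0}; idom=L0

Frontier:
  join L2 pred L0: · stop@L0
  join L2 pred L5: L5→L3→L2 stop@L0
  join L5 pred L3: · stop@L3
  join L5 pred L6: L6→L5 stop@L3
  join L7 pred L1: L1 stop@L0
  join L7 pred L5: L5→L3→L2 stop@L0
  join L7 pred L6: L6→L5→L3→L2 stop@L0
  join L8 pred L6: L6→L5→L3→L2 stop@L0
  join L8 pred L7: L7 stop@L0
  L0 → ∅
  L1 → {L7}
  L2 → {L2,L7,L8}
  L3 → {L2,L7,L8}
  L4 → ∅
  L5 → {L2,L5,L7,L8}
  L6 → {L5,L7,L8}
  L7 → {L8}
  L8 → ∅

DF(L7) = ["L8"]

Answer: ["L8"]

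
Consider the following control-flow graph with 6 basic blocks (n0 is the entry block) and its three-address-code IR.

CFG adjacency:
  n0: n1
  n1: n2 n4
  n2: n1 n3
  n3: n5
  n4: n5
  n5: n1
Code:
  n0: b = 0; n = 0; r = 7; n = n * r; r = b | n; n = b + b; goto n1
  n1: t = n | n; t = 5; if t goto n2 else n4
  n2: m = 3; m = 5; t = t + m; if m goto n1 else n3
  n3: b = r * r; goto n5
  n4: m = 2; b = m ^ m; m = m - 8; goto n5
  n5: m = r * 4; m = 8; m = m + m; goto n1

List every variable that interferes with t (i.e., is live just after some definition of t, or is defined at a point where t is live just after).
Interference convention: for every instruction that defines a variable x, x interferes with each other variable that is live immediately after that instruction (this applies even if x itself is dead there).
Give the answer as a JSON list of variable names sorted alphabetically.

Answer: ["m", "n", "r"]

Working:
def/use:
  n0 def {b,n,r} use ∅
  n1 def {t} use {n}
  n2 def {m,t} use {t}
  n3 def {b} use {r}
  n4 def {b,m} use ∅
  n5 def {m} use {r}

Liveness:
  n0 li=∅ lo={n,r}
  n1 li={n,r} lo={n,r,t}
  n2 li={n,r,t} lo={n,r}
  n3 li={n,r} lo={n,r}
  n4 li={n,r} lo={n,r}
  n5 li={n,r} lo={n,r}

Interference:
  b — {m,n,r}
  m — {b,n,r,t}
  n — {b,m,r,t}
  r — {b,m,n,t}
  t — {m,n,r}

N(t) = ["m", "n", "r"]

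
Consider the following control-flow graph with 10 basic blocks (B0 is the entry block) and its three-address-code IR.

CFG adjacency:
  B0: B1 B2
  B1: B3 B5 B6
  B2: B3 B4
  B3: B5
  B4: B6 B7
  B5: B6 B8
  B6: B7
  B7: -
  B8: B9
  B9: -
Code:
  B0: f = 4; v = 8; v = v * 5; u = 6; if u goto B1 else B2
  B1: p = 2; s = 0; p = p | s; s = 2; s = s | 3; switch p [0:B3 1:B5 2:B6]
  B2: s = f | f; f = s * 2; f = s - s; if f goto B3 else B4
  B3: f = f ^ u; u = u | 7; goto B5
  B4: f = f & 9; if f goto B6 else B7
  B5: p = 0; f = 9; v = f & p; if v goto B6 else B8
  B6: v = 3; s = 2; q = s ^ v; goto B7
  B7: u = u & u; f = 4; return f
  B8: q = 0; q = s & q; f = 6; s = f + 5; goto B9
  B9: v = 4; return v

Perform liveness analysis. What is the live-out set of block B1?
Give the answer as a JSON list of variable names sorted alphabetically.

Block summaries:
  B0: def={f,u,v} ue=∅
  B1: def={p,s} ue=∅
  B2: def={f,s} ue={f}
  B3: def={f,u} ue={f,u}
  B4: def={f} ue={f}
  B5: def={f,p,v} ue=∅
  B6: def={q,s,v} ue=∅
  B7: def={f,u} ue={u}
  B8: def={f,q,s} ue={s}
  B9: def={v} ue=∅

Live sets:
  B0 li=∅ lo={f,u}
  B1 li={f,u} lo={f,s,u}
  B2 li={f,u} lo={f,s,u}
  B3 li={f,s,u} lo={s,u}
  B4 li={f,u} lo={u}
  B5 li={s,u} lo={s,u}
  B6 li={u} lo={u}
  B7 li={u} lo=∅
  B8 li={s} lo=∅
  B9 li=∅ lo=∅

live-out(B1) = ["f", "s", "u"]

Answer: ["f", "s", "u"]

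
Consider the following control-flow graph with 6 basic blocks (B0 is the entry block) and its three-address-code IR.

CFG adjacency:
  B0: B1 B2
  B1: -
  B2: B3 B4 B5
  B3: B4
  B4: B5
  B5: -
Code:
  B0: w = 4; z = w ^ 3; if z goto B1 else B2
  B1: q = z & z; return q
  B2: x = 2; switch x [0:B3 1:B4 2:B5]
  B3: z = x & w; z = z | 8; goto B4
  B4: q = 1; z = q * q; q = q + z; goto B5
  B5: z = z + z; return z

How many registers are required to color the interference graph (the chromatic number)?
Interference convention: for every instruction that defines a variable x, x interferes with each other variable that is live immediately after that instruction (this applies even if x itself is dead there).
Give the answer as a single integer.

def/use:
  B0: {w,z} / ∅
  B1: {q} / {z}
  B2: {x} / ∅
  B3: {z} / {w,x}
  B4: {q,z} / ∅
  B5: {z} / {z}

Live sets:
  live B0: ∅→{w,z}
  live B1: {z}→∅
  live B2: {w,z}→{w,x,z}
  live B3: {w,x}→∅
  live B4: ∅→{z}
  live B5: {z}→∅

Interference:
  q: {z}
  w: {x,z}
  x: {w,z}
  z: {q,w,x}

Colouring:
  {w,x,z} pairwise interfere (3-clique) ⇒ χ ≥ 3
  assign q→r1 w→r1 x→r2 z→r0 — no edge inside a register ⇒ χ ≤ 3
  χ = 3

Answer: 3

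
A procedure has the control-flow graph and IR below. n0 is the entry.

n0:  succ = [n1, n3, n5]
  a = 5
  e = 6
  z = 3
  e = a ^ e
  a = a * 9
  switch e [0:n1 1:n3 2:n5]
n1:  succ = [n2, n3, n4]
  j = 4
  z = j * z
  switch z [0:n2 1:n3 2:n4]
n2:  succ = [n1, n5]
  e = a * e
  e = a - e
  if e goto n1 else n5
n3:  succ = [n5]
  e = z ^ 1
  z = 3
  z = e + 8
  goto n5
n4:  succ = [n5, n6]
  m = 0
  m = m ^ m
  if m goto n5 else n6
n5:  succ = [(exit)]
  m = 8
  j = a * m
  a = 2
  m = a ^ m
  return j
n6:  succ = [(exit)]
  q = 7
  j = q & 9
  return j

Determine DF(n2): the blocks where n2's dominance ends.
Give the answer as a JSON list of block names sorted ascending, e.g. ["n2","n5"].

Answer: ["n1", "n5"]

Working:
idom tree: n1←n0 n2←n1 n3←n0 n4←n1 n5←n0 n6←n4
Dom at joins:
  n1: preds {n0,n2}: {n0} ∩ {n0,n1,n2} = {n0}; idom=n0
  n3: preds {n0,n1}: {n0} ∩ {n0,n1} = {n0}; idom=n0
  n5: preds {n0,n2,n3,n4}: {n0} ∩ {n0,n1,n2} ∩ {n0,n3} ∩ {n0,n1,n4} = {n0}; idom=n0

DF walk-up:
  join n1 pred n0: · stop@n0
  join n1 pred n2: n2→n1 stop@n0
  join n3 pred n0: · stop@n0
  join n3 pred n1: n1 stop@n0
  join n5 pred n0: · stop@n0
  join n5 pred n2: n2→n1 stop@n0
  join n5 pred n3: n3 stop@n0
  join n5 pred n4: n4→n1 stop@n0
  n0: DF=∅
  n1: DF={n1,n3,n5}
  n2: DF={n1,n5}
  n3: DF={n5}
  n4: DF={n5}
  n5: DF=∅
  n6: DF=∅

DF(n2) = ["n1", "n5"]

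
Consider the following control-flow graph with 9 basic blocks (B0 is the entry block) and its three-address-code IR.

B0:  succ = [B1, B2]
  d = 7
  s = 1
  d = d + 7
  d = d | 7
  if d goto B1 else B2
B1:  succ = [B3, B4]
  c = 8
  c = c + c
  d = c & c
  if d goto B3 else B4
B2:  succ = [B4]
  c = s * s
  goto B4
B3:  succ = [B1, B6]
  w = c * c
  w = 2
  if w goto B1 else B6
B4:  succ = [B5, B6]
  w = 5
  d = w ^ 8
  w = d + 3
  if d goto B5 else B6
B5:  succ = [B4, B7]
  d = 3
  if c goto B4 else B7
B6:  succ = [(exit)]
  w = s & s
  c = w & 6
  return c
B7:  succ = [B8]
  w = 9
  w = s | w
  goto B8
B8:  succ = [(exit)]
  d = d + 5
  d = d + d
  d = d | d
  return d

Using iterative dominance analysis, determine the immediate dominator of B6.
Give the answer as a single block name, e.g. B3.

idom tree: B1←B0 B2←B0 B3←B1 B4←B0 B5←B4 B6←B0 B7←B5 B8←B7
Dom∩ at merges:
  B1: preds {B0,B3}: {B0} ∩ {B0,B1,B3} = {B0}; idom=B0
  B4: preds {B1,B2,B5}: {B0,B1} ∩ {B0,B2} ∩ {B0,B4,B5} = {B0}; idom=B0
  B6: preds {B3,B4}: {B0,B1,B3} ∩ {B0,B4} = {B0}; idom=B0

idom(B6) = B0

Answer: B0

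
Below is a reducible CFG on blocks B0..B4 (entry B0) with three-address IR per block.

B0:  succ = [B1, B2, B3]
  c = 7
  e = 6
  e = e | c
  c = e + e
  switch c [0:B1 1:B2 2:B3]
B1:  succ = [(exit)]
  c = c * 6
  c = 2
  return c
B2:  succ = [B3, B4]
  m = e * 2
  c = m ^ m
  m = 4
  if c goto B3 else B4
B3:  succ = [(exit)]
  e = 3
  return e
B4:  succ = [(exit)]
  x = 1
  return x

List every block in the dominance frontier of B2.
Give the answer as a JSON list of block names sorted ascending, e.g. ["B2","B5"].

idom tree: B1←B0 B2←B0 B3←B0 B4←B2
Dom at joins:
  B3: preds {B0,B2}: {B0} ∩ {B0,B2} = {B0}; idom=B0

DF derivation:
  B3←B0: walk · to B0
  B3←B2: walk B2 to B0
  B0 → ∅
  B1 → ∅
  B2 → {B3}
  B3 → ∅
  B4 → ∅

DF(B2) = ["B3"]

Answer: ["B3"]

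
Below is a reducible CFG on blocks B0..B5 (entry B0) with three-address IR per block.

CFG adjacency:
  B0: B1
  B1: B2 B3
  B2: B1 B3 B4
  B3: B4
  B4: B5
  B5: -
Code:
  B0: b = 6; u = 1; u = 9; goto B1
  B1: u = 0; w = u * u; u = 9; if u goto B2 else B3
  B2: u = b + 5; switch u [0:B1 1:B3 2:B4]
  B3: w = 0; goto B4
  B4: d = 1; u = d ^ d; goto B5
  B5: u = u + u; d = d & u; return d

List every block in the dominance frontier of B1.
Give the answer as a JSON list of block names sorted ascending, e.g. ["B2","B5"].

idom tree: B1←B0 B2←B1 B3←B1 B4←B1 B5←B4
Dom∩ at merges:
  B1: preds {B0,B2}: {B0} ∩ {B0,B1,B2} = {B0}; idom=B0
  B3: preds {B1,B2}: {B0,B1} ∩ {B0,B1,B2} = {B0,B1}; idom=B1
  B4: preds {B2,B3}: {B0,B1,B2} ∩ {B0,B1,B3} = {B0,B1}; idom=B1

DF derivation:
  join B1 pred B0: · stop@B0
  join B1 pred B2: B2→B1 stop@B0
  join B3 pred B1: · stop@B1
  join B3 pred B2: B2 stop@B1
  join B4 pred B2: B2 stop@B1
  join B4 pred B3: B3 stop@B1
  DF(B0)=∅
  DF(B1)={B1}
  DF(B2)={B1,B3,B4}
  DF(B3)={B4}
  DF(B4)=∅
  DF(B5)=∅

DF(B1) = ["B1"]

Answer: ["B1"]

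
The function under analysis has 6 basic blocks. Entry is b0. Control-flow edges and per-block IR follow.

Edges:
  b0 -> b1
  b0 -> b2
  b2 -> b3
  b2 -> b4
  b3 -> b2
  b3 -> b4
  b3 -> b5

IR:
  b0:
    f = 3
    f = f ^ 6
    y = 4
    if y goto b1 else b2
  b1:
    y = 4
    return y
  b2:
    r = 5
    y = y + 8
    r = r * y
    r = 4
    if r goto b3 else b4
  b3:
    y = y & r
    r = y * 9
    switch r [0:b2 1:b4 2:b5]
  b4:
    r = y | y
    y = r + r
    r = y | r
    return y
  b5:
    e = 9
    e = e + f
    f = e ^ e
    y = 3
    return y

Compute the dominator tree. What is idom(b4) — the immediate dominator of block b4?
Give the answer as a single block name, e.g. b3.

Answer: b2

Derivation:
idom tree: b1←b0 b2←b0 b3←b2 b4←b2 b5←b3
Dom at joins:
  b2: preds {b0,b3}: {b0} ∩ {b0,b2,b3} = {b0}; idom=b0
  b4: preds {b2,b3}: {b0,b2} ∩ {b0,b2,b3} = {b0,b2}; idom=b2

idom(b4) = b2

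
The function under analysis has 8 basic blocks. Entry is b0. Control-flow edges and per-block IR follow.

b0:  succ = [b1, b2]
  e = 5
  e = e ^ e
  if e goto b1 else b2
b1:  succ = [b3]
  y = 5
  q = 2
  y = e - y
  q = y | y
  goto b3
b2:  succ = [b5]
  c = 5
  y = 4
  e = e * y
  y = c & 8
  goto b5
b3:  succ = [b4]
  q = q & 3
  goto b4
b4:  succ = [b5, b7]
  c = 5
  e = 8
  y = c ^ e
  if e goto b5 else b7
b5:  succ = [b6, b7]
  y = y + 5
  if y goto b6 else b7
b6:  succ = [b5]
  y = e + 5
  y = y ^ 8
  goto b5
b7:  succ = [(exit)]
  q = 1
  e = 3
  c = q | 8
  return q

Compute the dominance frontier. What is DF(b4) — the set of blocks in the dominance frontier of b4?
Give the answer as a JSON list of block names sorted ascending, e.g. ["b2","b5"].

idom tree: b1←b0 b2←b0 b3←b1 b4←b3 b5←b0 b6←b5 b7←b0
Dom∩ at merges:
  b5: preds {b2,b4,b6}: {b0,b2} ∩ {b0,b1,b3,b4} ∩ {b0,b5,b6} = {b0}; idom=b0
  b7: preds {b4,b5}: {b0,b1,b3,b4} ∩ {b0,b5} = {b0}; idom=b0

DF derivation:
  b5←b2: walk b2 to b0
  b5←b4: walk b4→b3→b1 to b0
  b5←b6: walk b6→b5 to b0
  b7←b4: walk b4→b3→b1 to b0
  b7←b5: walk b5 to b0
  DF(b0)=∅
  DF(b1)={b5,b7}
  DF(b2)={b5}
  DF(b3)={b5,b7}
  DF(b4)={b5,b7}
  DF(b5)={b5,b7}
  DF(b6)={b5}
  DF(b7)=∅

DF(b4) = ["b5", "b7"]

Answer: ["b5", "b7"]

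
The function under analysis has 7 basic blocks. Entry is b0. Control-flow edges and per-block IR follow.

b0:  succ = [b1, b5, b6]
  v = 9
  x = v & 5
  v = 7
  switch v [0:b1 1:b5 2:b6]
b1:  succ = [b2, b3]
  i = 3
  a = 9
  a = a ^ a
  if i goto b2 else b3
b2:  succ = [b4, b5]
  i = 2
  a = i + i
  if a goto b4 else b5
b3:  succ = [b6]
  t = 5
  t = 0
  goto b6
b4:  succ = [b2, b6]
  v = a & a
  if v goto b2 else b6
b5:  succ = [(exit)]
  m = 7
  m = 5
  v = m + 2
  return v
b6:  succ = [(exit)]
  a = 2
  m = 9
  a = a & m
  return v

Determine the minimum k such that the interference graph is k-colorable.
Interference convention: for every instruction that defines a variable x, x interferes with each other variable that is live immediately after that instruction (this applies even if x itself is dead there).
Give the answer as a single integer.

Per-block:
  b0: def={v,x} ue=∅
  b1: def={a,i} ue=∅
  b2: def={a,i} ue=∅
  b3: def={t} ue=∅
  b4: def={v} ue={a}
  b5: def={m,v} ue=∅
  b6: def={a,m} ue={v}

Backward fixpoint:
  b0: in=∅ out={v}
  b1: in={v} out={v}
  b2: in=∅ out={a}
  b3: in={v} out={v}
  b4: in={a} out={v}
  b5: in=∅ out=∅
  b6: in={v} out=∅

Interference:
  a↔{i,m,v}
  i↔{a,v}
  m↔{a,v}
  t↔{v}
  v↔{a,i,m,t}
  x↔∅

Registers:
  clique {a,i,v} ⇒ need ≥ 3
  assign a→R1 i→R2 m→R2 t→R1 v→R0 x→R0 — no edge inside a register ⇒ χ ≤ 3
  χ = 3

Answer: 3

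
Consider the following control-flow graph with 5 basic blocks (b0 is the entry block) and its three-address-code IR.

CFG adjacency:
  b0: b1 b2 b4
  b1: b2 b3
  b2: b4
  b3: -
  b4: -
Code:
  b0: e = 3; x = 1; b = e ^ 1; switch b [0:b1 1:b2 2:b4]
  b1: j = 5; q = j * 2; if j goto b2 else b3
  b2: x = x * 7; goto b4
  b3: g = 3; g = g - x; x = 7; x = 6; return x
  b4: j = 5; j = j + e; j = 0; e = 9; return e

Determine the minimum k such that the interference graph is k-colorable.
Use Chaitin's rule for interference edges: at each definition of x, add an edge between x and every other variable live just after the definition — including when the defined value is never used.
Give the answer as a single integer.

Answer: 4

Working:
Per-block:
  b0: {b,e,x} / ∅
  b1: {j,q} / ∅
  b2: {x} / {x}
  b3: {g,x} / {x}
  b4: {e,j} / {e}

Backward fixpoint:
  live b0: ∅→{e,x}
  live b1: {e,x}→{e,x}
  live b2: {e,x}→{e}
  live b3: {x}→∅
  live b4: {e}→∅

Interfere edges:
  b — {e,x}
  e — {b,j,q,x}
  g — {x}
  j — {e,q,x}
  q — {e,j,x}
  x — {b,e,g,j,q}

Registers:
  clique {e,j,q,x} ⇒ need ≥ 4
  4-colouring: c0={x}  c1={e,g}  c2={b,j}  c3={q}
  χ = 4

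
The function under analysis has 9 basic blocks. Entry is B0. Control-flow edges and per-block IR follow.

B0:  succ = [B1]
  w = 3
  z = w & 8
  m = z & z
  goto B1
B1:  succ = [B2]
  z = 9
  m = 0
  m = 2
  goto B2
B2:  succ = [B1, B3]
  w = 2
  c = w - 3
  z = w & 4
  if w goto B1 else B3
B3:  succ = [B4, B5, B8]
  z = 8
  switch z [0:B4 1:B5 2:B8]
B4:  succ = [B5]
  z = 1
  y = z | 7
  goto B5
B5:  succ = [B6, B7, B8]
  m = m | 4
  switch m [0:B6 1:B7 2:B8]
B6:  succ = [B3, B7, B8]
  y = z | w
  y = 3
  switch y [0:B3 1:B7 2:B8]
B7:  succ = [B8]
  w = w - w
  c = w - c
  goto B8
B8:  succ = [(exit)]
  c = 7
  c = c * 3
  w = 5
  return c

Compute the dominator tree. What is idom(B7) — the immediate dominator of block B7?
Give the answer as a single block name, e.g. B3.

Answer: B5

Derivation:
idom tree: B1←B0 B2←B1 B3←B2 B4←B3 B5←B3 B6←B5 B7←B5 B8←B3
Dom∩ at merges:
  B1: preds {B0,B2}: {B0} ∩ {B0,B1,B2} = {B0}; idom=B0
  B3: preds {B2,B6}: {B0,B1,B2} ∩ {B0,B1,B2,B3,B5,B6} = {B0,B1,B2}; idom=B2
  B5: preds {B3,B4}: {B0,B1,B2,B3} ∩ {B0,B1,B2,B3,B4} = {B0,B1,B2,B3}; idom=B3
  B7: preds {B5,B6}: {B0,B1,B2,B3,B5} ∩ {B0,B1,B2,B3,B5,B6} = {B0,B1,B2,B3,B5}; idom=B5
  B8: preds {B3,B5,B6,B7}: {B0,B1,B2,B3} ∩ {B0,B1,B2,B3,B5} ∩ {B0,B1,B2,B3,B5,B6} ∩ {B0,B1,B2,B3,B5,B7} = {B0,B1,B2,B3}; idom=B3

idom(B7) = B5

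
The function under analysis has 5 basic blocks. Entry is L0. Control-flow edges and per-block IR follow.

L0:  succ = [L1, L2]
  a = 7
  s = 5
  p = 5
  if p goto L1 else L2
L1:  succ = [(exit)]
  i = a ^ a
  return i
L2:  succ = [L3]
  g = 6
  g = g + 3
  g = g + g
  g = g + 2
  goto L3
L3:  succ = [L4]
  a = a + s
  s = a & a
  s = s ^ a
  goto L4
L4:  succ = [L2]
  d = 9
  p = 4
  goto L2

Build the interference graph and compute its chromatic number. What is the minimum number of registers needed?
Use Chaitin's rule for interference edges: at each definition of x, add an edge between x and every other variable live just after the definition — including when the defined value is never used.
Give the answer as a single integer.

Per-block:
  L0: {a,p,s} / ∅
  L1: {i} / {a}
  L2: {g} / ∅
  L3: {a,s} / {a,s}
  L4: {d,p} / ∅

Liveness:
  live L0: ∅→{a,s}
  live L1: {a}→∅
  live L2: {a,s}→{a,s}
  live L3: {a,s}→{a,s}
  live L4: {a,s}→{a,s}

Interfere edges:
  a: {d,g,p,s}
  d: {a,s}
  g: {a,s}
  i: ∅
  p: {a,s}
  s: {a,d,g,p}

Colouring:
  clique {a,d,s} ⇒ need ≥ 3
  assign a→c0 d→c2 g→c2 i→c0 p→c2 s→c1 — no edge inside a register ⇒ χ ≤ 3
  χ = 3

Answer: 3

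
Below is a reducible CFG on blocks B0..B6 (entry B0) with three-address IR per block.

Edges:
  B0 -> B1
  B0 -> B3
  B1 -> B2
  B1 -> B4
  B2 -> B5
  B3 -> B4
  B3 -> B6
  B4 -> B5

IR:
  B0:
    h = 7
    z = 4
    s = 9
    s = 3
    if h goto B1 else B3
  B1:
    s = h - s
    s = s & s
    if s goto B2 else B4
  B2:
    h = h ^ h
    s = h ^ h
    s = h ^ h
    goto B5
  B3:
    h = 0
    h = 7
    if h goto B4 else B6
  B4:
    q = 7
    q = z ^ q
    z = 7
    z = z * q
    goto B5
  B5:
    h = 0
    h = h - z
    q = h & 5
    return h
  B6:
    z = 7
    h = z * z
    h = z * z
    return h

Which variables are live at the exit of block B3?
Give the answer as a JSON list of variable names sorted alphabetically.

Block summaries:
  B0: {h,s,z} / ∅
  B1: {s} / {h,s}
  B2: {h,s} / {h}
  B3: {h} / ∅
  B4: {q,z} / {z}
  B5: {h,q} / {z}
  B6: {h,z} / ∅

Backward fixpoint:
  B0 li=∅ lo={h,s,z}
  B1 li={h,s,z} lo={h,z}
  B2 li={h,z} lo={z}
  B3 li={z} lo={z}
  B4 li={z} lo={z}
  B5 li={z} lo=∅
  B6 li=∅ lo=∅

live-out(B3) = ["z"]

Answer: ["z"]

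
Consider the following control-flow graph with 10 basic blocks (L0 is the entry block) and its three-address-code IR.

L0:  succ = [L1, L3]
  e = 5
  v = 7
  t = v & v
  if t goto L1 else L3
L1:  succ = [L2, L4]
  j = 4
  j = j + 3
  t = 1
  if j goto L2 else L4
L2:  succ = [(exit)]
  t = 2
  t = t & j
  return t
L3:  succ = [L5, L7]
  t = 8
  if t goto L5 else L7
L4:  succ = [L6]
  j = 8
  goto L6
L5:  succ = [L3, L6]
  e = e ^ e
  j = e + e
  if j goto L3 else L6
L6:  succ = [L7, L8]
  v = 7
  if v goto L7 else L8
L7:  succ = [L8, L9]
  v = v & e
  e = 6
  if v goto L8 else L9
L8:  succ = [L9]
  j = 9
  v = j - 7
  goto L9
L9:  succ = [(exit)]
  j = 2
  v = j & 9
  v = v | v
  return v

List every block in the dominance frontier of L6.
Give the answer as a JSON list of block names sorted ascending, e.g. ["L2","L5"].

Answer: ["L7", "L8"]

Derivation:
idom tree: L1←L0 L2←L1 L3←L0 L4←L1 L5←L3 L6←L0 L7←L0 L8←L0 L9←L0
Join-block Dom:
  L3: preds {L0,L5}: {L0} ∩ {L0,L3,L5} = {L0}; idom=L0
  L6: preds {L4,L5}: {L0,L1,L4} ∩ {L0,L3,L5} = {L0}; idom=L0
  L7: preds {L3,L6}: {L0,L3} ∩ {L0,L6} = {L0}; idom=L0
  L8: preds {L6,L7}: {L0,L6} ∩ {L0,L7} = {L0}; idom=L0
  L9: preds {L7,L8}: {L0,L7} ∩ {L0,L8} = {L0}; idom=L0

DF derivation:
  L3←L0: walk · to L0
  L3←L5: walk L5→L3 to L0
  L6←L4: walk L4→L1 to L0
  L6←L5: walk L5→L3 to L0
  L7←L3: walk L3 to L0
  L7←L6: walk L6 to L0
  L8←L6: walk L6 to L0
  L8←L7: walk L7 to L0
  L9←L7: walk L7 to L0
  L9←L8: walk L8 to L0
  L0 → ∅
  L1 → {L6}
  L2 → ∅
  L3 → {L3,L6,L7}
  L4 → {L6}
  L5 → {L3,L6}
  L6 → {L7,L8}
  L7 → {L8,L9}
  L8 → {L9}
  L9 → ∅

DF(L6) = ["L7", "L8"]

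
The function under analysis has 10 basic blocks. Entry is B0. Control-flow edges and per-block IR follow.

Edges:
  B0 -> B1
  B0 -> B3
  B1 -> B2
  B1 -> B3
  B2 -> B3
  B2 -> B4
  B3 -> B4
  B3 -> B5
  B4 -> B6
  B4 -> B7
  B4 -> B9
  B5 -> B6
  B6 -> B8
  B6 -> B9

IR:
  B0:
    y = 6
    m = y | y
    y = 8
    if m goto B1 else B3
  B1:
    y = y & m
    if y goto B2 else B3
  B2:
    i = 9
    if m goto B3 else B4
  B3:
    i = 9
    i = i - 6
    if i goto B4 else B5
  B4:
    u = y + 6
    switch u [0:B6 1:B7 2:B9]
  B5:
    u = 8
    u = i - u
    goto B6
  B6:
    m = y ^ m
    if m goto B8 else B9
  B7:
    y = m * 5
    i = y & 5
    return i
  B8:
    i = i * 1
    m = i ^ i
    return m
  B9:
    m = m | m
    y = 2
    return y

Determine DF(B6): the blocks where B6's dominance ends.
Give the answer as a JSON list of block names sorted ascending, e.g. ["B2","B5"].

idom tree: B1←B0 B2←B1 B3←B0 B4←B0 B5←B3 B6←B0 B7←B4 B8←B6 B9←B0
Dom∩ at merges:
  B3: preds {B0,B1,B2}: {B0} ∩ {B0,B1} ∩ {B0,B1,B2} = {B0}; idom=B0
  B4: preds {B2,B3}: {B0,B1,B2} ∩ {B0,B3} = {B0}; idom=B0
  B6: preds {B4,B5}: {B0,B4} ∩ {B0,B3,B5} = {B0}; idom=B0
  B9: preds {B4,B6}: {B0,B4} ∩ {B0,B6} = {B0}; idom=B0

Frontier:
  B3←B0: walk · to B0
  B3←B1: walk B1 to B0
  B3←B2: walk B2→B1 to B0
  B4←B2: walk B2→B1 to B0
  B4←B3: walk B3 to B0
  B6←B4: walk B4 to B0
  B6←B5: walk B5→B3 to B0
  B9←B4: walk B4 to B0
  B9←B6: walk B6 to B0
  DF(B0)=∅
  DF(B1)={B3,B4}
  DF(B2)={B3,B4}
  DF(B3)={B4,B6}
  DF(B4)={B6,B9}
  DF(B5)={B6}
  DF(B6)={B9}
  DF(B7)=∅
  DF(B8)=∅
  DF(B9)=∅

DF(B6) = ["B9"]

Answer: ["B9"]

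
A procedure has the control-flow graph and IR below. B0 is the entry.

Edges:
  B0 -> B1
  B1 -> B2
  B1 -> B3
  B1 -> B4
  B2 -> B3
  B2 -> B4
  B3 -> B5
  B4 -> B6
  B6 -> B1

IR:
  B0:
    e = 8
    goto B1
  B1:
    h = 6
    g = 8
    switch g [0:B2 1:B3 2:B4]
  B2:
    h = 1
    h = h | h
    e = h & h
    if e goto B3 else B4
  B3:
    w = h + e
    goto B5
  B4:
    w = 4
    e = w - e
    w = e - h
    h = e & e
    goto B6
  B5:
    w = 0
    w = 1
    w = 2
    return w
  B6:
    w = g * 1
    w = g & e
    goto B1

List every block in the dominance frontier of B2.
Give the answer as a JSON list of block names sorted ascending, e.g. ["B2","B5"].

Answer: ["B3", "B4"]

Derivation:
idom tree: B1←B0 B2←B1 B3←B1 B4←B1 B5←B3 B6←B4
Join-block Dom:
  B1: preds {B0,B6}: {B0} ∩ {B0,B1,B4,B6} = {B0}; idom=B0
  B3: preds {B1,B2}: {B0,B1} ∩ {B0,B1,B2} = {B0,B1}; idom=B1
  B4: preds {B1,B2}: {B0,B1} ∩ {B0,B1,B2} = {B0,B1}; idom=B1

DF walk-up:
  B1←B0: walk · to B0
  B1←B6: walk B6→B4→B1 to B0
  B3←B1: walk · to B1
  B3←B2: walk B2 to B1
  B4←B1: walk · to B1
  B4←B2: walk B2 to B1
  B0 → ∅
  B1 → {B1}
  B2 → {B3,B4}
  B3 → ∅
  B4 → {B1}
  B5 → ∅
  B6 → {B1}

DF(B2) = ["B3", "B4"]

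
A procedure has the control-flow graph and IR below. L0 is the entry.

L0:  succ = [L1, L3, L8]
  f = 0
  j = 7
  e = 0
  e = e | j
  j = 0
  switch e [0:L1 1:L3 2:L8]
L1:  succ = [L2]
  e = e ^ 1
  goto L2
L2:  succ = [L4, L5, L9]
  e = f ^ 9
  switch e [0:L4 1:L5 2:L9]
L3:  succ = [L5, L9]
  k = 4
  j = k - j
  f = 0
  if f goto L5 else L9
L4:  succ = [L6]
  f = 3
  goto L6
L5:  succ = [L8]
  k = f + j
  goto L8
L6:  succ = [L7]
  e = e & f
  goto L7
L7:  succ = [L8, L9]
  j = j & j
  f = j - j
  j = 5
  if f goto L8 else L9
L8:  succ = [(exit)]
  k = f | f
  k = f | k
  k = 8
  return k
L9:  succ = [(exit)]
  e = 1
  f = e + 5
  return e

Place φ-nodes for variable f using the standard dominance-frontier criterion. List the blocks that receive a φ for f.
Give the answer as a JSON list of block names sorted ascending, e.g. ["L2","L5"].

idom tree: L1←L0 L2←L1 L3←L0 L4←L2 L5←L0 L6←L4 L7←L6 L8←L0 L9←L0
Dom at joins:
  L5: preds {L2,L3}: {L0,L1,L2} ∩ {L0,L3} = {L0}; idom=L0
  L8: preds {L0,L5,L7}: {L0} ∩ {L0,L5} ∩ {L0,L1,L2,L4,L6,L7} = {L0}; idom=L0
  L9: preds {L2,L3,L7}: {L0,L1,L2} ∩ {L0,L3} ∩ {L0,L1,L2,L4,L6,L7} = {L0}; idom=L0

DF walk-up:
  L5←L2: walk L2→L1 to L0
  L5←L3: walk L3 to L0
  L8←L0: walk · to L0
  L8←L5: walk L5 to L0
  L8←L7: walk L7→L6→L4→L2→L1 to L0
  L9←L2: walk L2→L1 to L0
  L9←L3: walk L3 to L0
  L9←L7: walk L7→L6→L4→L2→L1 to L0
  DF(L0)=∅
  DF(L1)={L5,L8,L9}
  DF(L2)={L5,L8,L9}
  DF(L3)={L5,L9}
  DF(L4)={L8,L9}
  DF(L5)={L8}
  DF(L6)={L8,L9}
  DF(L7)={L8,L9}
  DF(L8)=∅
  DF(L9)=∅

φ for f: defs {L0,L3,L4,L7,L9}
  DF⁺ = {L5,L8,L9}

Answer: ["L5", "L8", "L9"]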